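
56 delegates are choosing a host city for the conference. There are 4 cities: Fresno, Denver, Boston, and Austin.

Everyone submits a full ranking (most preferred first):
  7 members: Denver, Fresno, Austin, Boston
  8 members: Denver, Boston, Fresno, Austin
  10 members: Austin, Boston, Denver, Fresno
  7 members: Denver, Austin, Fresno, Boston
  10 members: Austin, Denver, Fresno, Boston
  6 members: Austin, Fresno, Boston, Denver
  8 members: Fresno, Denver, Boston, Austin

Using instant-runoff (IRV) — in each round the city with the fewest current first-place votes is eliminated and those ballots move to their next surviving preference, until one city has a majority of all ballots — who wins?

Denver

Round 1: Fresno 8, Denver 22, Boston 0, Austin 26. Boston eliminated.
Round 2: Fresno 8, Denver 22, Austin 26. Fresno eliminated.
Round 3: Denver 30, Austin 26. Denver has a majority (≥29).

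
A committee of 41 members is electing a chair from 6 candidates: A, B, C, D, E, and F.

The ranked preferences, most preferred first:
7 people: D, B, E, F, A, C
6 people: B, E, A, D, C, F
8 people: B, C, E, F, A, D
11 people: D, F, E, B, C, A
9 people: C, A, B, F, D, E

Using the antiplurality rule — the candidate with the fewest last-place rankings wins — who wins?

Last-place votes: A 11, B 0, C 7, D 8, E 9, F 6.

B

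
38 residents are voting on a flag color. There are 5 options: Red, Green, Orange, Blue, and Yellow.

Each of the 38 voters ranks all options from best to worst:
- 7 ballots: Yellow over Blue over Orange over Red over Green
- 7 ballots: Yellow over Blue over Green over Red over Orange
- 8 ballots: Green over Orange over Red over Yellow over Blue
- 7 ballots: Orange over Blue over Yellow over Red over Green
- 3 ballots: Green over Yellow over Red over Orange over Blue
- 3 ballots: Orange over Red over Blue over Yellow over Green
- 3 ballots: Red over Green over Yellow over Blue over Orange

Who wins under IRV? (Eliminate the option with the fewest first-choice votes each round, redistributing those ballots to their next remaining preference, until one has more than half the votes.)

Yellow

Round 1: Red 3, Green 11, Orange 10, Blue 0, Yellow 14. Blue eliminated.
Round 2: Red 3, Green 11, Orange 10, Yellow 14. Red eliminated.
Round 3: Green 14, Orange 10, Yellow 14. Orange eliminated.
Round 4: Green 14, Yellow 24. Yellow has a majority (≥20).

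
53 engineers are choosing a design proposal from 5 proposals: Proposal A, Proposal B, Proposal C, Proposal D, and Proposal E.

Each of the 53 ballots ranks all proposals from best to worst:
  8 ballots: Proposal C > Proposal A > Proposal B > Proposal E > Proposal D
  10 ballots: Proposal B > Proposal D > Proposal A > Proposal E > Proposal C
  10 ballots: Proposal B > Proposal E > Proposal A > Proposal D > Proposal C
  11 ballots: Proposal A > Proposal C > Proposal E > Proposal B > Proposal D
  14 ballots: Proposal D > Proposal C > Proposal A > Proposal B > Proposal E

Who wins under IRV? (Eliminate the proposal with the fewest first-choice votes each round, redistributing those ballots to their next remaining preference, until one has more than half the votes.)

Proposal A

Round 1: Proposal A 11, Proposal B 20, Proposal C 8, Proposal D 14, Proposal E 0. Proposal E eliminated.
Round 2: Proposal A 11, Proposal B 20, Proposal C 8, Proposal D 14. Proposal C eliminated.
Round 3: Proposal A 19, Proposal B 20, Proposal D 14. Proposal D eliminated.
Round 4: Proposal A 33, Proposal B 20. Proposal A has a majority (≥27).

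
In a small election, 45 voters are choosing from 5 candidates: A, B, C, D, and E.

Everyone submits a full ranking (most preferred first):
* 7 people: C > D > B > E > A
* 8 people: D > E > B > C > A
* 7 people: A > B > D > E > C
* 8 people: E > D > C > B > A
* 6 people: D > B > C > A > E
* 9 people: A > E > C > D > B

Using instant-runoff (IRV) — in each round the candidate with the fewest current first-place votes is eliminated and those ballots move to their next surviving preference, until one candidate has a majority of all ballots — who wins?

D

Round 1: A 16, B 0, C 7, D 14, E 8. B eliminated.
Round 2: A 16, C 7, D 14, E 8. C eliminated.
Round 3: A 16, D 21, E 8. E eliminated.
Round 4: A 16, D 29. D has a majority (≥23).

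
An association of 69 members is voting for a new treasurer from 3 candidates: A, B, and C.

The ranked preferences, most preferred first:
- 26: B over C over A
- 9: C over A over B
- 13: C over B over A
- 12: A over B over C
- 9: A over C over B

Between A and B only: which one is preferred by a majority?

A is ranked above B on 30 ballots; B above A on 39.

B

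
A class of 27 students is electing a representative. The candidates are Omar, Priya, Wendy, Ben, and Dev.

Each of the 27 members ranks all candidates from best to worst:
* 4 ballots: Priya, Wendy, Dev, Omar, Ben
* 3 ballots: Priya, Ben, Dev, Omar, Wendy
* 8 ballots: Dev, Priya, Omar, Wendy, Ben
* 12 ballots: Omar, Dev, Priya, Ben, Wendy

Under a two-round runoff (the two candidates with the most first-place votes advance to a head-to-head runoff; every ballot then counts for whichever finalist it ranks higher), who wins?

Dev

Round 1 first-place votes: Omar 12, Priya 7, Wendy 0, Ben 0, Dev 8. Omar and Dev advance.
Runoff: Omar is ranked above Dev on 12 ballots, Dev above Omar on 15.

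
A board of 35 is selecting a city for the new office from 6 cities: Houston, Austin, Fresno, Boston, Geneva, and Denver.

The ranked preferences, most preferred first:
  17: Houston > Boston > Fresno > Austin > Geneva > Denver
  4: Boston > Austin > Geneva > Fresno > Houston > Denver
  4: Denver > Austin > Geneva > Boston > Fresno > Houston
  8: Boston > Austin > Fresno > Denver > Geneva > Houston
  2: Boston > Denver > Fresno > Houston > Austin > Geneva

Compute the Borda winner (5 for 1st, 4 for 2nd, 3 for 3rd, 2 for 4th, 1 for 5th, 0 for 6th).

Houston: 17×5 + 4×1 + 4×0 + 8×0 + 2×2 = 93
Austin: 17×2 + 4×4 + 4×4 + 8×4 + 2×1 = 100
Fresno: 17×3 + 4×2 + 4×1 + 8×3 + 2×3 = 93
Boston: 17×4 + 4×5 + 4×2 + 8×5 + 2×5 = 146
Geneva: 17×1 + 4×3 + 4×3 + 8×1 + 2×0 = 49
Denver: 17×0 + 4×0 + 4×5 + 8×2 + 2×4 = 44

Boston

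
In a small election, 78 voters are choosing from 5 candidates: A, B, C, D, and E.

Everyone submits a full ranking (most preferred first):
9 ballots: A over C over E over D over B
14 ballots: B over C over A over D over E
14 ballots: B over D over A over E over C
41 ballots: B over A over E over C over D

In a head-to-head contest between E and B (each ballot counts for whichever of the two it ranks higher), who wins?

E is ranked above B on 9 ballots; B above E on 69.

B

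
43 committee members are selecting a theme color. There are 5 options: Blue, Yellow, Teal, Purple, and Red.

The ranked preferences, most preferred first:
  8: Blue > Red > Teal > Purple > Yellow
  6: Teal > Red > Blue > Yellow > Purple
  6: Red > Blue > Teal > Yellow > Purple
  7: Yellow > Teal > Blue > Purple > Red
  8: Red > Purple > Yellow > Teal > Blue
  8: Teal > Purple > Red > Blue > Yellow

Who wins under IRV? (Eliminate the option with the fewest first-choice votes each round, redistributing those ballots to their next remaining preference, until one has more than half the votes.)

Red

Round 1: Blue 8, Yellow 7, Teal 14, Purple 0, Red 14. Purple eliminated.
Round 2: Blue 8, Yellow 7, Teal 14, Red 14. Yellow eliminated.
Round 3: Blue 8, Teal 21, Red 14. Blue eliminated.
Round 4: Teal 21, Red 22. Red has a majority (≥22).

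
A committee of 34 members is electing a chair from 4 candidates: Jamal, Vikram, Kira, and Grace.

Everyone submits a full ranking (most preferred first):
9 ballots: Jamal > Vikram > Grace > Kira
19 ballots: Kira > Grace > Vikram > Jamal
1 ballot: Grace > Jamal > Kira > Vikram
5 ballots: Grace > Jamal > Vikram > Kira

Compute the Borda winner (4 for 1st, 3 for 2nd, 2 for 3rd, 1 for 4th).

Jamal: 9×4 + 19×1 + 1×3 + 5×3 = 73
Vikram: 9×3 + 19×2 + 1×1 + 5×2 = 76
Kira: 9×1 + 19×4 + 1×2 + 5×1 = 92
Grace: 9×2 + 19×3 + 1×4 + 5×4 = 99

Grace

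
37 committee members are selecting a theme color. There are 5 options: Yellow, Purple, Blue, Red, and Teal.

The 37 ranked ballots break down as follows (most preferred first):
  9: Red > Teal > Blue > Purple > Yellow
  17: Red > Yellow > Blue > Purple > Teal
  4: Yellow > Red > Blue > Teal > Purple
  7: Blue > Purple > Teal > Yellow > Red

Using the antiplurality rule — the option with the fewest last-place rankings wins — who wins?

Last-place votes: Yellow 9, Purple 4, Blue 0, Red 7, Teal 17.

Blue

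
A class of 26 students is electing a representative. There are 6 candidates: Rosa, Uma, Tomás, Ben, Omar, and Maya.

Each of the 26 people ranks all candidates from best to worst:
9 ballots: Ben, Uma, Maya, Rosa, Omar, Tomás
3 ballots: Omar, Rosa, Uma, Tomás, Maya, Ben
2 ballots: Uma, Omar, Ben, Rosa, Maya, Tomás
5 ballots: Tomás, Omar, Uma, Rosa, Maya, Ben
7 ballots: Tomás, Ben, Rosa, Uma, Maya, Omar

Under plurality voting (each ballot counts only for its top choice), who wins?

First-place votes: Rosa 0, Uma 2, Tomás 12, Ben 9, Omar 3, Maya 0.

Tomás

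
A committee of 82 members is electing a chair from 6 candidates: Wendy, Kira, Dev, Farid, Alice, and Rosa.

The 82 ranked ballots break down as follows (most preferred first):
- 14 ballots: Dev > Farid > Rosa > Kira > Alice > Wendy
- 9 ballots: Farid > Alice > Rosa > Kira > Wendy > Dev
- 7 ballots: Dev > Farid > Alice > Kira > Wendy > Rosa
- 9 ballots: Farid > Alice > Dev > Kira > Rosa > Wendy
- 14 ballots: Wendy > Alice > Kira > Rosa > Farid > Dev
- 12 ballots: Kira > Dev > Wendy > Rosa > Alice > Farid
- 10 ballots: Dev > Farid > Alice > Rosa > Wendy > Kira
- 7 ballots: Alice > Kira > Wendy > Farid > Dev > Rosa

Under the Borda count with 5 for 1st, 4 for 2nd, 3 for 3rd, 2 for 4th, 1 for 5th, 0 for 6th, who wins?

Wendy: 14×0 + 9×1 + 7×1 + 9×0 + 14×5 + 12×3 + 10×1 + 7×3 = 153
Kira: 14×2 + 9×2 + 7×2 + 9×2 + 14×3 + 12×5 + 10×0 + 7×4 = 208
Dev: 14×5 + 9×0 + 7×5 + 9×3 + 14×0 + 12×4 + 10×5 + 7×1 = 237
Farid: 14×4 + 9×5 + 7×4 + 9×5 + 14×1 + 12×0 + 10×4 + 7×2 = 242
Alice: 14×1 + 9×4 + 7×3 + 9×4 + 14×4 + 12×1 + 10×3 + 7×5 = 240
Rosa: 14×3 + 9×3 + 7×0 + 9×1 + 14×2 + 12×2 + 10×2 + 7×0 = 150

Farid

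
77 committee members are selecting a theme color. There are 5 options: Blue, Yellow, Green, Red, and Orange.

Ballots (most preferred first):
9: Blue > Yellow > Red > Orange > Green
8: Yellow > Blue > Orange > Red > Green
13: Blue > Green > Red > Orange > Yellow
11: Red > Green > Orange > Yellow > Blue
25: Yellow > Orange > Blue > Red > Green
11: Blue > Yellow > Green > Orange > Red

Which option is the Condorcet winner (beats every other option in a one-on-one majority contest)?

Yellow

Yellow vs Blue: 44–33
Yellow vs Green: 53–24
Yellow vs Red: 53–24
Yellow vs Orange: 53–24
Yellow beats every other option.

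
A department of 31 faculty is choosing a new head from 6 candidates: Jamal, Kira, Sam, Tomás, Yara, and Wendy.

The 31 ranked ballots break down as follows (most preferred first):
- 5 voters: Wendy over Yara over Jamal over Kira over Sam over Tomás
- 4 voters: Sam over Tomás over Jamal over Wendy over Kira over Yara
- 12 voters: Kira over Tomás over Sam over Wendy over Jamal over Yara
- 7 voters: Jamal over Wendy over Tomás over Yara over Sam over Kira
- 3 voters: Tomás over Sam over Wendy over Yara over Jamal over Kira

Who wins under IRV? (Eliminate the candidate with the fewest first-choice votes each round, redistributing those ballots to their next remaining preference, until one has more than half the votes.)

Round 1: Jamal 7, Kira 12, Sam 4, Tomás 3, Yara 0, Wendy 5. Yara eliminated.
Round 2: Jamal 7, Kira 12, Sam 4, Tomás 3, Wendy 5. Tomás eliminated.
Round 3: Jamal 7, Kira 12, Sam 7, Wendy 5. Wendy eliminated.
Round 4: Jamal 12, Kira 12, Sam 7. Sam eliminated.
Round 5: Jamal 19, Kira 12. Jamal has a majority (≥16).

Jamal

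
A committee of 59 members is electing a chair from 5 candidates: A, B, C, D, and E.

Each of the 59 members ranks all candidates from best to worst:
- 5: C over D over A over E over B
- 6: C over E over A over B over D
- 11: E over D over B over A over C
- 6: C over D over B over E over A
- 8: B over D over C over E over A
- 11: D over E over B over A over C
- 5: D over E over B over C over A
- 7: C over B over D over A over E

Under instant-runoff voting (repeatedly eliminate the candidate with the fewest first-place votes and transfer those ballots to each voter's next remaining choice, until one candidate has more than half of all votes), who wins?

Round 1: A 0, B 8, C 24, D 16, E 11. A eliminated.
Round 2: B 8, C 24, D 16, E 11. B eliminated.
Round 3: C 24, D 24, E 11. E eliminated.
Round 4: C 24, D 35. D has a majority (≥30).

D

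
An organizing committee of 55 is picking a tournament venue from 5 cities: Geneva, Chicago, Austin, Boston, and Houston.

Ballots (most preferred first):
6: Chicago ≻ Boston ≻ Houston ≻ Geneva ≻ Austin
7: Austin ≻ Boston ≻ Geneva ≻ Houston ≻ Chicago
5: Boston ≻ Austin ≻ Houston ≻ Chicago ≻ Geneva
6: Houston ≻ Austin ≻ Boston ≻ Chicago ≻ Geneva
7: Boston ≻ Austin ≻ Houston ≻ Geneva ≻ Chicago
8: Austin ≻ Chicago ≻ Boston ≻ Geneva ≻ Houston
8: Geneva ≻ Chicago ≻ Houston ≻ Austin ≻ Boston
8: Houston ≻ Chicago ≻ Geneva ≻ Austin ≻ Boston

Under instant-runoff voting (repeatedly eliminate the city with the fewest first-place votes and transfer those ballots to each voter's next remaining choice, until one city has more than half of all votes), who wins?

Round 1: Geneva 8, Chicago 6, Austin 15, Boston 12, Houston 14. Chicago eliminated.
Round 2: Geneva 8, Austin 15, Boston 18, Houston 14. Geneva eliminated.
Round 3: Austin 15, Boston 18, Houston 22. Austin eliminated.
Round 4: Boston 33, Houston 22. Boston has a majority (≥28).

Boston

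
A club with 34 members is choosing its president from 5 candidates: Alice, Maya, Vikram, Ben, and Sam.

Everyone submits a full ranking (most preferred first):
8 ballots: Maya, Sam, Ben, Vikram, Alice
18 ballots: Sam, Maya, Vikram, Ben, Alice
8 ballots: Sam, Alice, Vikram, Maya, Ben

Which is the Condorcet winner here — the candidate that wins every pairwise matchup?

Sam

Sam vs Alice: 34–0
Sam vs Maya: 26–8
Sam vs Vikram: 34–0
Sam vs Ben: 34–0
Sam beats every other candidate.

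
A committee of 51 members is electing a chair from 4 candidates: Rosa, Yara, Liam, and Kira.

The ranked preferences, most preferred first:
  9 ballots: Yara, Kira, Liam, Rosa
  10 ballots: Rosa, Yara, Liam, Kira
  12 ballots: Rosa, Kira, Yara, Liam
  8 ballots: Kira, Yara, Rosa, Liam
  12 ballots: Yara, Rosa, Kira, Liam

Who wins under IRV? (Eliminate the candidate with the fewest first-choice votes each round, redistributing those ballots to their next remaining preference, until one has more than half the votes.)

Round 1: Rosa 22, Yara 21, Liam 0, Kira 8. Liam eliminated.
Round 2: Rosa 22, Yara 21, Kira 8. Kira eliminated.
Round 3: Rosa 22, Yara 29. Yara has a majority (≥26).

Yara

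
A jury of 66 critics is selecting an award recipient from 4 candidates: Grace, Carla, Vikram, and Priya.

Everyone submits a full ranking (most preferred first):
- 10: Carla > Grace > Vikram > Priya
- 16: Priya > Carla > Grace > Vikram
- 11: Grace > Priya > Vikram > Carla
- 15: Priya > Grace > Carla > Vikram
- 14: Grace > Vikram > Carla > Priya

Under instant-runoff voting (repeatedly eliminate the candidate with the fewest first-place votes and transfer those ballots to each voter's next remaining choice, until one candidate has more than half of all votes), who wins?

Grace

Round 1: Grace 25, Carla 10, Vikram 0, Priya 31. Vikram eliminated.
Round 2: Grace 25, Carla 10, Priya 31. Carla eliminated.
Round 3: Grace 35, Priya 31. Grace has a majority (≥34).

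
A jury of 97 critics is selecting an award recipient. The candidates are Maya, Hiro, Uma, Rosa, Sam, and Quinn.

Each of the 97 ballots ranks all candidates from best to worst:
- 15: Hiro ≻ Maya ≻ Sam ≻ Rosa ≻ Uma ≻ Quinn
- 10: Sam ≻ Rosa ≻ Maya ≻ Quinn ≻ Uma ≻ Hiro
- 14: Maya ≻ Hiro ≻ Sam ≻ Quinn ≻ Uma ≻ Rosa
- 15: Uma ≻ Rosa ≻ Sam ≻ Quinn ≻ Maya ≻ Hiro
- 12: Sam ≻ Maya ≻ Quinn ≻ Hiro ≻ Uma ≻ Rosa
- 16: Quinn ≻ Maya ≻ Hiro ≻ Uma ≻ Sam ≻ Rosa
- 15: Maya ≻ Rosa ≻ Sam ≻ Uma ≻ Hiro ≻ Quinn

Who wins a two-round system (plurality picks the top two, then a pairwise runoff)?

Round 1 first-place votes: Maya 29, Hiro 15, Uma 15, Rosa 0, Sam 22, Quinn 16. Maya and Sam advance.
Runoff: Maya is ranked above Sam on 60 ballots, Sam above Maya on 37.

Maya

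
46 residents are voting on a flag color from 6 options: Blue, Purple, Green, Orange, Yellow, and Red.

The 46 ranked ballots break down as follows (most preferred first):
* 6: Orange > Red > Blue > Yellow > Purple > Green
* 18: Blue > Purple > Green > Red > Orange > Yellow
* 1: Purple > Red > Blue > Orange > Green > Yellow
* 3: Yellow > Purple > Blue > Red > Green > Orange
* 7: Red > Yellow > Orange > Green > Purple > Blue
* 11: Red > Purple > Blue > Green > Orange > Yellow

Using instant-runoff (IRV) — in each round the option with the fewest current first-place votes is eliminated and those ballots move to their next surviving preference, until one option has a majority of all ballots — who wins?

Red

Round 1: Blue 18, Purple 1, Green 0, Orange 6, Yellow 3, Red 18. Green eliminated.
Round 2: Blue 18, Purple 1, Orange 6, Yellow 3, Red 18. Purple eliminated.
Round 3: Blue 18, Orange 6, Yellow 3, Red 19. Yellow eliminated.
Round 4: Blue 21, Orange 6, Red 19. Orange eliminated.
Round 5: Blue 21, Red 25. Red has a majority (≥24).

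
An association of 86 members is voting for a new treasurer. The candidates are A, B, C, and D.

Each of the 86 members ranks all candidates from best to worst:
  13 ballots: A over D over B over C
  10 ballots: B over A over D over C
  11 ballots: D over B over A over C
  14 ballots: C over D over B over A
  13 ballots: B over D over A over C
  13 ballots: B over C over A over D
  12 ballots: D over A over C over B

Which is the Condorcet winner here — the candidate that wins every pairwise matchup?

D vs A: 50–36
D vs B: 50–36
D vs C: 59–27
D beats every other candidate.

D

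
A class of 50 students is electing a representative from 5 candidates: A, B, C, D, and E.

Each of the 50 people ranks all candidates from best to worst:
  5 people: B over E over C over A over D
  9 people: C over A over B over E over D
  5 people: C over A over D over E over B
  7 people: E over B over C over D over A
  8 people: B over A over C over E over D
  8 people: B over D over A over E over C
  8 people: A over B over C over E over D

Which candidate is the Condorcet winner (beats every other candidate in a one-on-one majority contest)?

B vs A: 28–22
B vs C: 36–14
B vs D: 45–5
B vs E: 38–12
B beats every other candidate.

B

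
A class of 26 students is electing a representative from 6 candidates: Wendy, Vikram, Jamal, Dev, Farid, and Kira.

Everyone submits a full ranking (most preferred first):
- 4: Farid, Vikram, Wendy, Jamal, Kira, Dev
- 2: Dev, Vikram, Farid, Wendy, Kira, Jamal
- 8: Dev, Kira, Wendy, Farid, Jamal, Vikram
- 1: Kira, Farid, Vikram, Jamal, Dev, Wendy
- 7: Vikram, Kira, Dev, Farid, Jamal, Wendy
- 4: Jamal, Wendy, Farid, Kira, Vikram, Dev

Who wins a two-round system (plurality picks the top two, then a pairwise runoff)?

Vikram

Round 1 first-place votes: Wendy 0, Vikram 7, Jamal 4, Dev 10, Farid 4, Kira 1. Dev and Vikram advance.
Runoff: Dev is ranked above Vikram on 10 ballots, Vikram above Dev on 16.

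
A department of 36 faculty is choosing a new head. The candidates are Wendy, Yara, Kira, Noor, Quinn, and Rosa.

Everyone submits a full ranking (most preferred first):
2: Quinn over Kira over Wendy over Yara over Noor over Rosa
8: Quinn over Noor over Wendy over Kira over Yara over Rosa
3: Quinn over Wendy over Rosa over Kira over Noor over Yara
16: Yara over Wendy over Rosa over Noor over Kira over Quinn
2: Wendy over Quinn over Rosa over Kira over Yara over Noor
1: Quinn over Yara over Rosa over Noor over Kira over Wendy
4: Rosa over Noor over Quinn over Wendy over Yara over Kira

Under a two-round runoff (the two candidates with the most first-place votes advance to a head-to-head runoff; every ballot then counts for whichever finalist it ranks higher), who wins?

Quinn

Round 1 first-place votes: Wendy 2, Yara 16, Kira 0, Noor 0, Quinn 14, Rosa 4. Yara and Quinn advance.
Runoff: Yara is ranked above Quinn on 16 ballots, Quinn above Yara on 20.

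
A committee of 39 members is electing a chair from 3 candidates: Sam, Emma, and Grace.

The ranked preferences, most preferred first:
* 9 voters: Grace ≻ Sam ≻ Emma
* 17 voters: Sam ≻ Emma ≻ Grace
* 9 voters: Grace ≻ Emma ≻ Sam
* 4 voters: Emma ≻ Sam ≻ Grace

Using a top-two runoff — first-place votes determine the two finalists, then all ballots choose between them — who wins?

Round 1 first-place votes: Sam 17, Emma 4, Grace 18. Grace and Sam advance.
Runoff: Grace is ranked above Sam on 18 ballots, Sam above Grace on 21.

Sam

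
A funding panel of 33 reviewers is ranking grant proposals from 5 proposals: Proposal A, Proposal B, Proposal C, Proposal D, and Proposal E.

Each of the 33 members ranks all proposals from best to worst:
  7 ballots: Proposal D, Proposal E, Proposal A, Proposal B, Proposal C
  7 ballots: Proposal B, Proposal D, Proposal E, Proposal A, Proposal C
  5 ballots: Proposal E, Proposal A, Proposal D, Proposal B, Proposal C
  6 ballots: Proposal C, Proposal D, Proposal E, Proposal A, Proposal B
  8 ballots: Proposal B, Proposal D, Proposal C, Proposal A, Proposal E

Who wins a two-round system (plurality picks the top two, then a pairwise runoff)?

Round 1 first-place votes: Proposal A 0, Proposal B 15, Proposal C 6, Proposal D 7, Proposal E 5. Proposal B and Proposal D advance.
Runoff: Proposal B is ranked above Proposal D on 15 ballots, Proposal D above Proposal B on 18.

Proposal D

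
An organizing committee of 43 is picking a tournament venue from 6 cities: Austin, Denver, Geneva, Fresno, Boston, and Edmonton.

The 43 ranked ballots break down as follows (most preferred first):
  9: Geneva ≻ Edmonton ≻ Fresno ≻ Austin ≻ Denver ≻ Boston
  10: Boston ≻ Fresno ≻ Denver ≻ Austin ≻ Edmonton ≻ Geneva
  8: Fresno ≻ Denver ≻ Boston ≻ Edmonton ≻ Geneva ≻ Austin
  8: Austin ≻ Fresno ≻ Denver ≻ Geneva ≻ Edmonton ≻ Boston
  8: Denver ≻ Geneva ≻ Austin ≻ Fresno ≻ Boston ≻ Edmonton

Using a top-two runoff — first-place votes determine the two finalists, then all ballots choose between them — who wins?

Round 1 first-place votes: Austin 8, Denver 8, Geneva 9, Fresno 8, Boston 10, Edmonton 0. Boston and Geneva advance.
Runoff: Boston is ranked above Geneva on 18 ballots, Geneva above Boston on 25.

Geneva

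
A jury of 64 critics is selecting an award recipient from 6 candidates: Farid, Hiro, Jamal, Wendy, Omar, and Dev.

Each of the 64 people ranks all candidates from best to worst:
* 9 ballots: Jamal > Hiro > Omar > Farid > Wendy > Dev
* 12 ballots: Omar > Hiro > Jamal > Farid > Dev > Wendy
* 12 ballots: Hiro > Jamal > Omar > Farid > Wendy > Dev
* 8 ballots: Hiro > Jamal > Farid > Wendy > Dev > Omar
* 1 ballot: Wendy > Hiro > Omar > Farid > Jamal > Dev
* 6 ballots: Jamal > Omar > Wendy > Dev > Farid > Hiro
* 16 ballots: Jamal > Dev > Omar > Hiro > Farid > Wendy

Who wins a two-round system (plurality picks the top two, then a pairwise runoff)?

Round 1 first-place votes: Farid 0, Hiro 20, Jamal 31, Wendy 1, Omar 12, Dev 0. Jamal and Hiro advance.
Runoff: Jamal is ranked above Hiro on 31 ballots, Hiro above Jamal on 33.

Hiro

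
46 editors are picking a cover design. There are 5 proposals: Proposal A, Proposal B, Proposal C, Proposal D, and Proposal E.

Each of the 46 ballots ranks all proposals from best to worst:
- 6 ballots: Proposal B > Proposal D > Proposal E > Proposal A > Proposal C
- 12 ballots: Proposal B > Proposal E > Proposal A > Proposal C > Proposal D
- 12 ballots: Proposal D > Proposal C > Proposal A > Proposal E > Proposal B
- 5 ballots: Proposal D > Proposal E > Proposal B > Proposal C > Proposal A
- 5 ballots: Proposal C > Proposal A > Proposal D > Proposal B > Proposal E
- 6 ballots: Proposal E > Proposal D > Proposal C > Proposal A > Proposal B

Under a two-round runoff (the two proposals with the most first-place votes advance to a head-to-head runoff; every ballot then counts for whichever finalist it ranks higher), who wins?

Proposal D

Round 1 first-place votes: Proposal A 0, Proposal B 18, Proposal C 5, Proposal D 17, Proposal E 6. Proposal B and Proposal D advance.
Runoff: Proposal B is ranked above Proposal D on 18 ballots, Proposal D above Proposal B on 28.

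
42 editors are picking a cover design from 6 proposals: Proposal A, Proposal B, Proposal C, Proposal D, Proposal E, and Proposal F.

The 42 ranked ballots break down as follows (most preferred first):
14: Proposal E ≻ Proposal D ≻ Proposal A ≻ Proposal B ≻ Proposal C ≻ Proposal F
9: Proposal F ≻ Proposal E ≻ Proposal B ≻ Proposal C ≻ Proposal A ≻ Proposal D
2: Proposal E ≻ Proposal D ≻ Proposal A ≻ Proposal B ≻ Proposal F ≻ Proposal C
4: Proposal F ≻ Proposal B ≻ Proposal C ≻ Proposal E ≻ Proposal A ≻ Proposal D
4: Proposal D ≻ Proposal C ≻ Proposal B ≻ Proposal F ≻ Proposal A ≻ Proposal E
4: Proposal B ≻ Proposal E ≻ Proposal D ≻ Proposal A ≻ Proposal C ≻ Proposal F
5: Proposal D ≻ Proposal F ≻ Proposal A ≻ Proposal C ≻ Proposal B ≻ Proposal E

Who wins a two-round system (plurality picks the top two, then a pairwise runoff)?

Round 1 first-place votes: Proposal A 0, Proposal B 4, Proposal C 0, Proposal D 9, Proposal E 16, Proposal F 13. Proposal E and Proposal F advance.
Runoff: Proposal E is ranked above Proposal F on 20 ballots, Proposal F above Proposal E on 22.

Proposal F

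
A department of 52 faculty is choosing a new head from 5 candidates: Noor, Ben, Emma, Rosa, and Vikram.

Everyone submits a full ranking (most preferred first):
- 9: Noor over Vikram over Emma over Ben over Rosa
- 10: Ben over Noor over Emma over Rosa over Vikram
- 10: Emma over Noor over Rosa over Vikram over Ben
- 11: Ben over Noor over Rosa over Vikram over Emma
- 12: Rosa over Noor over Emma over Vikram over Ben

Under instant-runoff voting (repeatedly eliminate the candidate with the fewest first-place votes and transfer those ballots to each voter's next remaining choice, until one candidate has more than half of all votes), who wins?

Emma

Round 1: Noor 9, Ben 21, Emma 10, Rosa 12, Vikram 0. Vikram eliminated.
Round 2: Noor 9, Ben 21, Emma 10, Rosa 12. Noor eliminated.
Round 3: Ben 21, Emma 19, Rosa 12. Rosa eliminated.
Round 4: Ben 21, Emma 31. Emma has a majority (≥27).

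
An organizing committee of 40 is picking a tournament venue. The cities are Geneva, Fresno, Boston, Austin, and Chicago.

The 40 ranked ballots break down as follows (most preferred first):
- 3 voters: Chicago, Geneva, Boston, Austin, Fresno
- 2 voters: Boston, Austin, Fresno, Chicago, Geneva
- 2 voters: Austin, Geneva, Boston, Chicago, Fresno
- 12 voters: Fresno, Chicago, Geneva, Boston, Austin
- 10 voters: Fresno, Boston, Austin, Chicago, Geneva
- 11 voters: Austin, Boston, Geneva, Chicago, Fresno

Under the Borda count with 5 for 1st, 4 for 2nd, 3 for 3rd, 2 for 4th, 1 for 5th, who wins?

Boston

Geneva: 3×4 + 2×1 + 2×4 + 12×3 + 10×1 + 11×3 = 101
Fresno: 3×1 + 2×3 + 2×1 + 12×5 + 10×5 + 11×1 = 132
Boston: 3×3 + 2×5 + 2×3 + 12×2 + 10×4 + 11×4 = 133
Austin: 3×2 + 2×4 + 2×5 + 12×1 + 10×3 + 11×5 = 121
Chicago: 3×5 + 2×2 + 2×2 + 12×4 + 10×2 + 11×2 = 113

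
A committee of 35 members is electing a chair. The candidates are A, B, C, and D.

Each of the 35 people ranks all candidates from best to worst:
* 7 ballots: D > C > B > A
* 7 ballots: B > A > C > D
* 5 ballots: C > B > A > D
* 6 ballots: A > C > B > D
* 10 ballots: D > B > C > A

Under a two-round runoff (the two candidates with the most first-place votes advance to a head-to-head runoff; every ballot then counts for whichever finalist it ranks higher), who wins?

B

Round 1 first-place votes: A 6, B 7, C 5, D 17. D and B advance.
Runoff: D is ranked above B on 17 ballots, B above D on 18.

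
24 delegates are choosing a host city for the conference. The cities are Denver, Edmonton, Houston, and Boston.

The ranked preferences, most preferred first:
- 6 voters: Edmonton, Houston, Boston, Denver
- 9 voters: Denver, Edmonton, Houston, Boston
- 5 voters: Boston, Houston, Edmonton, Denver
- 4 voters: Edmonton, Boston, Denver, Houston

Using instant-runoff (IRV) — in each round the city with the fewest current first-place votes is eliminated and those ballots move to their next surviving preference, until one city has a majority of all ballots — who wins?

Edmonton

Round 1: Denver 9, Edmonton 10, Houston 0, Boston 5. Houston eliminated.
Round 2: Denver 9, Edmonton 10, Boston 5. Boston eliminated.
Round 3: Denver 9, Edmonton 15. Edmonton has a majority (≥13).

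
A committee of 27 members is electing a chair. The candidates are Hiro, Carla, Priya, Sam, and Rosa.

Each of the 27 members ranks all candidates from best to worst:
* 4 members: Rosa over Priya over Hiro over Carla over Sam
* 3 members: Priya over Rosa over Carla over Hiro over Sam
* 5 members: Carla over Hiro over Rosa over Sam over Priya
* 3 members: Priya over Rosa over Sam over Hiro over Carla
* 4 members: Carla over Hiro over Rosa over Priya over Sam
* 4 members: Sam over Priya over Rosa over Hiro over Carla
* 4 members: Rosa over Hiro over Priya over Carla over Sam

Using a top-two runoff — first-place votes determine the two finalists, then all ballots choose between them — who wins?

Round 1 first-place votes: Hiro 0, Carla 9, Priya 6, Sam 4, Rosa 8. Carla and Rosa advance.
Runoff: Carla is ranked above Rosa on 9 ballots, Rosa above Carla on 18.

Rosa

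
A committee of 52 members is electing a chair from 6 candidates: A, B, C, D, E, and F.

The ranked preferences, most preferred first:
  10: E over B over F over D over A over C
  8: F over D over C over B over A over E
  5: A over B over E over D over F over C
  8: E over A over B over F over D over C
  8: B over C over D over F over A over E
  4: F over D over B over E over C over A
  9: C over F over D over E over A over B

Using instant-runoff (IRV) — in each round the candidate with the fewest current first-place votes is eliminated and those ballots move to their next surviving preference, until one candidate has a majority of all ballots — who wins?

Round 1: A 5, B 8, C 9, D 0, E 18, F 12. D eliminated.
Round 2: A 5, B 8, C 9, E 18, F 12. A eliminated.
Round 3: B 13, C 9, E 18, F 12. C eliminated.
Round 4: B 13, E 18, F 21. B eliminated.
Round 5: E 23, F 29. F has a majority (≥27).

F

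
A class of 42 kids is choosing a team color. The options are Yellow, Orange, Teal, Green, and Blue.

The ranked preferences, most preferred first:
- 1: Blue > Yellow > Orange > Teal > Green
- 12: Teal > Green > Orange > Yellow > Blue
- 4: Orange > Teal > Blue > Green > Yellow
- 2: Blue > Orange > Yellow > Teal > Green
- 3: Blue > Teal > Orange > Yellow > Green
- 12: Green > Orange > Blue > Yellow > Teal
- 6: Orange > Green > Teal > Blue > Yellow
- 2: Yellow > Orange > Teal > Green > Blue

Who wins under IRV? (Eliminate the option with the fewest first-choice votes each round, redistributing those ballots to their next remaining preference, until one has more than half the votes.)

Round 1: Yellow 2, Orange 10, Teal 12, Green 12, Blue 6. Yellow eliminated.
Round 2: Orange 12, Teal 12, Green 12, Blue 6. Blue eliminated.
Round 3: Orange 15, Teal 15, Green 12. Green eliminated.
Round 4: Orange 27, Teal 15. Orange has a majority (≥22).

Orange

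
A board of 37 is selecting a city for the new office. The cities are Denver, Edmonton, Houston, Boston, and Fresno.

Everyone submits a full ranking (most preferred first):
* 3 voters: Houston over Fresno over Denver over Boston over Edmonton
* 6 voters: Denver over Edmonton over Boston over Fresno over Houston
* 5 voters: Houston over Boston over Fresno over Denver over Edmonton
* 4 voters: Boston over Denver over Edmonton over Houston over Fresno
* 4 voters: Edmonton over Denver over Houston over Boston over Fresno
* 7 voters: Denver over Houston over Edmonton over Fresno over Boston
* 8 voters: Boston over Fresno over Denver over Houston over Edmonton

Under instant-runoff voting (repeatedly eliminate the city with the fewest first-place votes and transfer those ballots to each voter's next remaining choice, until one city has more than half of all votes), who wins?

Denver

Round 1: Denver 13, Edmonton 4, Houston 8, Boston 12, Fresno 0. Fresno eliminated.
Round 2: Denver 13, Edmonton 4, Houston 8, Boston 12. Edmonton eliminated.
Round 3: Denver 17, Houston 8, Boston 12. Houston eliminated.
Round 4: Denver 20, Boston 17. Denver has a majority (≥19).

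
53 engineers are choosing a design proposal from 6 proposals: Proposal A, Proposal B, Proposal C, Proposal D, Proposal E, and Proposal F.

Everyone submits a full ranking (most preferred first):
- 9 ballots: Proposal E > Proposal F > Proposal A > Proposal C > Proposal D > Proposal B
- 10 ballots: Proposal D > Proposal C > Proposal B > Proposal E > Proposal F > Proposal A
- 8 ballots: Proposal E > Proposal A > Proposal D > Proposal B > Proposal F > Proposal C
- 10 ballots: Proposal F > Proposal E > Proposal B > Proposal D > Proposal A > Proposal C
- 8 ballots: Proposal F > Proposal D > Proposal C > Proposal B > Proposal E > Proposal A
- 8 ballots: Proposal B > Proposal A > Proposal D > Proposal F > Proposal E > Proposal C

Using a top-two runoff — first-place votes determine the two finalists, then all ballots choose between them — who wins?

Proposal E

Round 1 first-place votes: Proposal A 0, Proposal B 8, Proposal C 0, Proposal D 10, Proposal E 17, Proposal F 18. Proposal F and Proposal E advance.
Runoff: Proposal F is ranked above Proposal E on 26 ballots, Proposal E above Proposal F on 27.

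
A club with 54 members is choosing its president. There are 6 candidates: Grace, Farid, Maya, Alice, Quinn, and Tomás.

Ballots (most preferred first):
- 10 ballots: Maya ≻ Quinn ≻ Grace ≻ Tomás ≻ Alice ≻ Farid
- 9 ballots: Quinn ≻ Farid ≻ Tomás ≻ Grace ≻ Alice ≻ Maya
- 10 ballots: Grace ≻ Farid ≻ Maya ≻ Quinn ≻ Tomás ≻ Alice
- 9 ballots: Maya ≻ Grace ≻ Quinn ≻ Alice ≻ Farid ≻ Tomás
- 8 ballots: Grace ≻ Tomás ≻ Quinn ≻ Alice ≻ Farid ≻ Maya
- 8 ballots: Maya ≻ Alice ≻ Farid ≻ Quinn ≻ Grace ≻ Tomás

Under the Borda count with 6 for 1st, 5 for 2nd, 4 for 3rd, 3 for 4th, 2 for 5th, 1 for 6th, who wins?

Grace

Grace: 10×4 + 9×3 + 10×6 + 9×5 + 8×6 + 8×2 = 236
Farid: 10×1 + 9×5 + 10×5 + 9×2 + 8×2 + 8×4 = 171
Maya: 10×6 + 9×1 + 10×4 + 9×6 + 8×1 + 8×6 = 219
Alice: 10×2 + 9×2 + 10×1 + 9×3 + 8×3 + 8×5 = 139
Quinn: 10×5 + 9×6 + 10×3 + 9×4 + 8×4 + 8×3 = 226
Tomás: 10×3 + 9×4 + 10×2 + 9×1 + 8×5 + 8×1 = 143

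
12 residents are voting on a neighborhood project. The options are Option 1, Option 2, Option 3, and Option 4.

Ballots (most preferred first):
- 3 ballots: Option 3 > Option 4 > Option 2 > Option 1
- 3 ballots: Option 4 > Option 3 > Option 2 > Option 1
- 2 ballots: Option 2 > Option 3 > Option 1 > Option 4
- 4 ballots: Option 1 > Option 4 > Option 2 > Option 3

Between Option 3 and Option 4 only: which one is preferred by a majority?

Option 4

Option 3 is ranked above Option 4 on 5 ballots; Option 4 above Option 3 on 7.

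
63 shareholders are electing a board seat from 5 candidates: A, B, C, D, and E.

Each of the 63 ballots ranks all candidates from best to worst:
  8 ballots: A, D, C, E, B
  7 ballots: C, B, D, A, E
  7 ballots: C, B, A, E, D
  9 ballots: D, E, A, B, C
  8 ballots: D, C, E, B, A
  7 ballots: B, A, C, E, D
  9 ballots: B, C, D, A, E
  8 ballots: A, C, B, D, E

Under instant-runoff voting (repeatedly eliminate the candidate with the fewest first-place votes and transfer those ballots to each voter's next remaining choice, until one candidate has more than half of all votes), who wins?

Round 1: A 16, B 16, C 14, D 17, E 0. E eliminated.
Round 2: A 16, B 16, C 14, D 17. C eliminated.
Round 3: A 16, B 30, D 17. A eliminated.
Round 4: B 38, D 25. B has a majority (≥32).

B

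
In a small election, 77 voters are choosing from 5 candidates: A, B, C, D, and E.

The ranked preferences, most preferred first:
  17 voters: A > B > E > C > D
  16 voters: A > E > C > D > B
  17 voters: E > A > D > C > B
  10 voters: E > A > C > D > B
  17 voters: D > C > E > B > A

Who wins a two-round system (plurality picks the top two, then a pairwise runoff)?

E

Round 1 first-place votes: A 33, B 0, C 0, D 17, E 27. A and E advance.
Runoff: A is ranked above E on 33 ballots, E above A on 44.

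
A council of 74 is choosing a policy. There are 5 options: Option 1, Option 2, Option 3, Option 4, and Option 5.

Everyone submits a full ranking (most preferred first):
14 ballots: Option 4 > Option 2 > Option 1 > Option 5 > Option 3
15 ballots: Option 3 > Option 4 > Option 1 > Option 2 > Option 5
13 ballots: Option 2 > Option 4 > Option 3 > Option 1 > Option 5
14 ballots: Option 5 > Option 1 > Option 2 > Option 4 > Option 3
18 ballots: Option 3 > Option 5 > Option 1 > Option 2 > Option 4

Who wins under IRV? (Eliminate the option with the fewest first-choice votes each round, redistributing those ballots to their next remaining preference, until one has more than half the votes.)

Option 4

Round 1: Option 1 0, Option 2 13, Option 3 33, Option 4 14, Option 5 14. Option 1 eliminated.
Round 2: Option 2 13, Option 3 33, Option 4 14, Option 5 14. Option 2 eliminated.
Round 3: Option 3 33, Option 4 27, Option 5 14. Option 5 eliminated.
Round 4: Option 3 33, Option 4 41. Option 4 has a majority (≥38).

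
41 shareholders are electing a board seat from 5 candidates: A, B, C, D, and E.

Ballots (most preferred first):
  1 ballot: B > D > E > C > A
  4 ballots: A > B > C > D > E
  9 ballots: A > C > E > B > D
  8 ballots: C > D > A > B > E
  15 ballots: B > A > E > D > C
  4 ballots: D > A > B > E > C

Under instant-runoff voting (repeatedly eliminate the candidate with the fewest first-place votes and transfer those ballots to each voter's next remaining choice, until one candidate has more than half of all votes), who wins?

Round 1: A 13, B 16, C 8, D 4, E 0. E eliminated.
Round 2: A 13, B 16, C 8, D 4. D eliminated.
Round 3: A 17, B 16, C 8. C eliminated.
Round 4: A 25, B 16. A has a majority (≥21).

A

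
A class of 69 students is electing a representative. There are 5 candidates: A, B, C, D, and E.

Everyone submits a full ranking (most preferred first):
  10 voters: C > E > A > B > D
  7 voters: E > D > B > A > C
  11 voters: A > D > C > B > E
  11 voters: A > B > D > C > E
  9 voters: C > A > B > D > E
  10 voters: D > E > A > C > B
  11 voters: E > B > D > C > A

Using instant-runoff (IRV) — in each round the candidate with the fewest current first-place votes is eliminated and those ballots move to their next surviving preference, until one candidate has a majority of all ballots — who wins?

E

Round 1: A 22, B 0, C 19, D 10, E 18. B eliminated.
Round 2: A 22, C 19, D 10, E 18. D eliminated.
Round 3: A 22, C 19, E 28. C eliminated.
Round 4: A 31, E 38. E has a majority (≥35).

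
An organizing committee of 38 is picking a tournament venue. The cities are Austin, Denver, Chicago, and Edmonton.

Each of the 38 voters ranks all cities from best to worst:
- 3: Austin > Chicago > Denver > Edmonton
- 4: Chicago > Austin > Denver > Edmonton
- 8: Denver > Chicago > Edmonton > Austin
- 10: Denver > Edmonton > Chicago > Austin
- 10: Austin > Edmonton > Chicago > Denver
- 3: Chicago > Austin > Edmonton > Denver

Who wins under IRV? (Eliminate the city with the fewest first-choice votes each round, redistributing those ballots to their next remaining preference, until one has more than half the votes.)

Round 1: Austin 13, Denver 18, Chicago 7, Edmonton 0. Edmonton eliminated.
Round 2: Austin 13, Denver 18, Chicago 7. Chicago eliminated.
Round 3: Austin 20, Denver 18. Austin has a majority (≥20).

Austin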